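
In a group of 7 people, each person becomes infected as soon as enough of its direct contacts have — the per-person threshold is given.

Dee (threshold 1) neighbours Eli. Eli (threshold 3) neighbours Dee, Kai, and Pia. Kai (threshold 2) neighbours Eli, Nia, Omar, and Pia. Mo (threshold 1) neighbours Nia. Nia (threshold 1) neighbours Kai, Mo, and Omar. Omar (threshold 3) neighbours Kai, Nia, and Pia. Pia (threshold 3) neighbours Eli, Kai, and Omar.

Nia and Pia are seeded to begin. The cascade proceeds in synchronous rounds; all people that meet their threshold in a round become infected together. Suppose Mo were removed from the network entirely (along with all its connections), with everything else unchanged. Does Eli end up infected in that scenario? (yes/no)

no

With Mo removed:
Round 1 — Nia, Pia become infected (initial).
Round 2 — checking thresholds:
  Eli: 1 of 3 neighbours < 3, not yet.
  Kai: 2 of 4 neighbours ≥ 2, becomes infected.
  Omar: 2 of 3 neighbours < 3, not yet.
Round 3 — checking thresholds:
  Eli: 2 of 3 neighbours < 3, not yet.
  Omar: 3 of 3 neighbours ≥ 3, becomes infected.
Round 4 — no new infections; cascade stops.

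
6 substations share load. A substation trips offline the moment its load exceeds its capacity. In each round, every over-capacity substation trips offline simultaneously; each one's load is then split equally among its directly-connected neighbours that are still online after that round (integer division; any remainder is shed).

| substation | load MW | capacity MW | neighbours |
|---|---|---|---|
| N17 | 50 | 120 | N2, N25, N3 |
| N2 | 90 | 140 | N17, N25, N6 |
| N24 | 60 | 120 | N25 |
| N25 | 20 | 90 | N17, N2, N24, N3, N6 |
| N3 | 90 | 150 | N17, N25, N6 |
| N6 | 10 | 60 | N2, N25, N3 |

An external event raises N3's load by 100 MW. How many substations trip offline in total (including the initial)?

5

Round 1 — N3 at 190 > 150. N3 trips offline.
  N3 sheds 190 MW to N17, N25, N6: 63 each (1 lost).
    N17: 50+63 = 113 ≤ 120
    N25: 20+63 = 83 ≤ 90
    N6: 10+63 = 73 > 60
Round 2 — N6 trips offline.
  N6 sheds 73 MW to N2, N25: 36 each (1 lost).
    N2: 90+36 = 126 ≤ 140
    N25: 83+36 = 119 > 90
Round 3 — N25 trips offline.
  N25 sheds 119 MW to N17, N2, N24: 39 each (2 lost).
    N17: 113+39 = 152 > 120
    N2: 126+39 = 165 > 140
    N24: 60+39 = 99 ≤ 120
Round 4 — N17, N2 trip offline.
  N17 sheds 152 MW: no online neighbours, lost.
  N2 sheds 165 MW: no online neighbours, lost.
No further trips.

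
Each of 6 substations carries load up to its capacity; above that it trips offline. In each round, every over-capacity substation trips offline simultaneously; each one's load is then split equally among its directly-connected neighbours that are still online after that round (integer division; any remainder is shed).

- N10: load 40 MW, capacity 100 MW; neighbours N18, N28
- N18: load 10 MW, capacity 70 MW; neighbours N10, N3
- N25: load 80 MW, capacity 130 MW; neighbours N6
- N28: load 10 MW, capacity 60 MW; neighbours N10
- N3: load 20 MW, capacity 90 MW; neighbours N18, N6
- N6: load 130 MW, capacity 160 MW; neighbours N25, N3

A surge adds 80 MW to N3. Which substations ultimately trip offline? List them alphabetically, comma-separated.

N25, N3, N6

Round 1 — N3 at 100 > 90. N3 trips offline.
  N3 sheds 100 MW to N18, N6: 50 each.
    N18: 10+50 = 60 ≤ 70
    N6: 130+50 = 180 > 160
Round 2 — N6 trips offline.
  N6 sheds 180 MW to N25: 180 each.
    N25: 80+180 = 260 > 130
Round 3 — N25 trips offline.
  N25 sheds 260 MW: no online neighbours, lost.
No further trips.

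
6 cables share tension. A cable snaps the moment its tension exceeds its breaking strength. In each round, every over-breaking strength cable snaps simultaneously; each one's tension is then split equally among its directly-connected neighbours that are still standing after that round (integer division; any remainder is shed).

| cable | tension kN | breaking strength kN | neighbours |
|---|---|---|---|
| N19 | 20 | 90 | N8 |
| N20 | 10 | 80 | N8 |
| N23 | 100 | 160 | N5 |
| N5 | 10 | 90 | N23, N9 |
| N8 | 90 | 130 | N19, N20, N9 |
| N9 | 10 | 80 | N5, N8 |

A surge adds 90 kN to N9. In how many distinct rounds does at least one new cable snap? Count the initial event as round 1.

2

Round 1 — N9 at 100 > 80. N9 snaps.
  N9 sheds 100 kN to N5, N8: 50 each.
    N5: 10+50 = 60 ≤ 90
    N8: 90+50 = 140 > 130
Round 2 — N8 snaps.
  N8 sheds 140 kN to N19, N20: 70 each.
    N19: 20+70 = 90 ≤ 90
    N20: 10+70 = 80 ≤ 80
No further breaks.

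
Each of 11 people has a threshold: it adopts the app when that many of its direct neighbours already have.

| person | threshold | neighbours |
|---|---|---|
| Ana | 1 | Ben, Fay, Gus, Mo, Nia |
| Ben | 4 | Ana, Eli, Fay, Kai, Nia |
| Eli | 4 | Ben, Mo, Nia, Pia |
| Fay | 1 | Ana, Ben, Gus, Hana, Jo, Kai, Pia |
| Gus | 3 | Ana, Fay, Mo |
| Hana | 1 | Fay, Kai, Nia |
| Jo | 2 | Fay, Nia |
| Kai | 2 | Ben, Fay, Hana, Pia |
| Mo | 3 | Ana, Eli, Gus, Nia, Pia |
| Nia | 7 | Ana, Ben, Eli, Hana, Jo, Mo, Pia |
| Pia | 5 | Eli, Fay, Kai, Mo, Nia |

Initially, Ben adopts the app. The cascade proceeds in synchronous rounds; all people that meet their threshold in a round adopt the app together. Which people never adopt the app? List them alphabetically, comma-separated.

Round 1 — Ben adopts the app (initial).
Round 2 — checking thresholds:
  Ana: 1 of 5 neighbours ≥ 1, adopts the app.
  Eli: 1 of 4 neighbours < 4, not yet.
  Fay: 1 of 7 neighbours ≥ 1, adopts the app.
  Kai: 1 of 4 neighbours < 2, not yet.
  Nia: 1 of 7 neighbours < 7, not yet.
Round 3 — checking thresholds:
  Eli: 1 of 4 neighbours < 4, not yet.
  Gus: 2 of 3 neighbours < 3, not yet.
  Hana: 1 of 3 neighbours ≥ 1, adopts the app.
  Jo: 1 of 2 neighbours < 2, not yet.
  Kai: 2 of 4 neighbours ≥ 2, adopts the app.
  Mo: 1 of 5 neighbours < 3, not yet.
  Nia: 2 of 7 neighbours < 7, not yet.
  Pia: 1 of 5 neighbours < 5, not yet.
Round 4 — no new adoptions; cascade stops.

Eli, Gus, Jo, Mo, Nia, Pia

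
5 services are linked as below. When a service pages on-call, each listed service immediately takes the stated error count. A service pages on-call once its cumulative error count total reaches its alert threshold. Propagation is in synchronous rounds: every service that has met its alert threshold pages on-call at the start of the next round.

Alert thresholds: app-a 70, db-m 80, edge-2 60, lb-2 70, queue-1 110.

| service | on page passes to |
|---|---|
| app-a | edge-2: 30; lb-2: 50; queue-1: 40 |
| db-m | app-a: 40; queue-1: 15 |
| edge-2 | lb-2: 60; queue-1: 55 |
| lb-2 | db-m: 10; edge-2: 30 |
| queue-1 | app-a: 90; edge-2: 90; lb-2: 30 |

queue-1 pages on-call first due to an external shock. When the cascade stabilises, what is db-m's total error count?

Round 1 — queue-1 pages on-call (initial).
  app-a: +90 → 90 ≥ 70
  edge-2: +90 → 90 ≥ 60
  lb-2: +30 → 30 < 70
Round 2 — app-a, edge-2 page on-call.
  lb-2: +50+60 → 140 ≥ 70
Round 3 — lb-2 pages on-call.
  db-m: +10 → 10 < 80
No further pages.

10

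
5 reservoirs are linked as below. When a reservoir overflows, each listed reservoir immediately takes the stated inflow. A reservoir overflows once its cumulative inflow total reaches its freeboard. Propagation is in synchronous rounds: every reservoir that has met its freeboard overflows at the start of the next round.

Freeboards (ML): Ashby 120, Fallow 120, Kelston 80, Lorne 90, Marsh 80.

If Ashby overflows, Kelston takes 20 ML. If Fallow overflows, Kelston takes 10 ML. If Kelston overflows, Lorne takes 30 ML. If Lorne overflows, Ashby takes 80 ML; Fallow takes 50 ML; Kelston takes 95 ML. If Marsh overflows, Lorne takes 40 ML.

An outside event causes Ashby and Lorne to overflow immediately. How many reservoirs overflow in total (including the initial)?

Round 1 — Ashby, Lorne overflow (initial).
  Fallow: +50 → 50 < 120
  Kelston: +20+95 → 115 ≥ 80
Round 2 — Kelston overflows.
No further overflows.

3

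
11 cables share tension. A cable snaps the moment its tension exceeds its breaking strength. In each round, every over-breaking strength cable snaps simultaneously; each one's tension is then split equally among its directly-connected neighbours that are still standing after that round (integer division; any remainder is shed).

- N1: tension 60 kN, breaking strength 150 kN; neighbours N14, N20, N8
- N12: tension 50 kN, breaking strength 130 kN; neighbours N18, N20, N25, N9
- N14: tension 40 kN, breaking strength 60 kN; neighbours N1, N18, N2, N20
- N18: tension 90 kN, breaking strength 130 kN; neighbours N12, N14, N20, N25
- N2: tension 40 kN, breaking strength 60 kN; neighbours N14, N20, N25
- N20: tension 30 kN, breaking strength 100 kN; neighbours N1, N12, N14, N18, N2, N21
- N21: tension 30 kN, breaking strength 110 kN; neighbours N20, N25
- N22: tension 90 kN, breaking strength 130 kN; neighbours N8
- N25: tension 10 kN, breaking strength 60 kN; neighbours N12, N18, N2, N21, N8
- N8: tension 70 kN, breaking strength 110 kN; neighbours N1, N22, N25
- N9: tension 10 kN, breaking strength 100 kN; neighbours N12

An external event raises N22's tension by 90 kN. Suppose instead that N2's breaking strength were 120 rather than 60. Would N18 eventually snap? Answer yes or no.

yes

With N2's breaking strength at 120:
Round 1 — N22 at 180 > 130. N22 snaps.
  N22 sheds 180 kN to N8: 180 each.
    N8: 70+180 = 250 > 110
Round 2 — N8 snaps.
  N8 sheds 250 kN to N1, N25: 125 each.
    N1: 60+125 = 185 > 150
    N25: 10+125 = 135 > 60
Round 3 — N1, N25 snap.
  N1 sheds 185 kN to N14, N20: 92 each (1 lost).
    N14: 40+92 = 132 > 60
    N20: 30+92 = 122 > 100
  N25 sheds 135 kN to N12, N18, N2, N21: 33 each (3 lost).
    N12: 50+33 = 83 ≤ 130
    N18: 90+33 = 123 ≤ 130
    N2: 40+33 = 73 ≤ 120
    N21: 30+33 = 63 ≤ 110
Round 4 — N14, N20 snap.
  N14 sheds 132 kN to N18, N2: 66 each.
    N18: 123+66 = 189 > 130
    N2: 73+66 = 139 > 120
  N20 sheds 122 kN to N12, N18, N2, N21: 30 each (2 lost).
    N12: 83+30 = 113 ≤ 130
    N18: 189+30 = 219 > 130
    N2: 139+30 = 169 > 120
    N21: 63+30 = 93 ≤ 110
Round 5 — N18, N2 snap.
  N18 sheds 219 kN to N12: 219 each.
    N12: 113+219 = 332 > 130
  N2 sheds 169 kN: no online neighbours, lost.
Round 6 — N12 snaps.
  N12 sheds 332 kN to N9: 332 each.
    N9: 10+332 = 342 > 100
Round 7 — N9 snaps.
  N9 sheds 342 kN: no online neighbours, lost.
No further breaks.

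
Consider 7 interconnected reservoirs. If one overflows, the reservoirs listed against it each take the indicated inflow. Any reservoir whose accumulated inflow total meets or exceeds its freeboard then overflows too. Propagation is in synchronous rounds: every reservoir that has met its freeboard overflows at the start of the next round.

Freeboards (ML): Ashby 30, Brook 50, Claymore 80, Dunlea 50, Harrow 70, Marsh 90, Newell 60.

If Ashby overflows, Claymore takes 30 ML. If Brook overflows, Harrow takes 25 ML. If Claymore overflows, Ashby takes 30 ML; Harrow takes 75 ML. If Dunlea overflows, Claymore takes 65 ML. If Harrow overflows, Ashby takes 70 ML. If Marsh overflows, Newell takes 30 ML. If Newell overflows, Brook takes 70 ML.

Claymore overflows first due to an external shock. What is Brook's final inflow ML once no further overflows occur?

0

Round 1 — Claymore overflows (initial).
  Ashby: +30 → 30 ≥ 30
  Harrow: +75 → 75 ≥ 70
Round 2 — Ashby, Harrow overflow.
No further overflows.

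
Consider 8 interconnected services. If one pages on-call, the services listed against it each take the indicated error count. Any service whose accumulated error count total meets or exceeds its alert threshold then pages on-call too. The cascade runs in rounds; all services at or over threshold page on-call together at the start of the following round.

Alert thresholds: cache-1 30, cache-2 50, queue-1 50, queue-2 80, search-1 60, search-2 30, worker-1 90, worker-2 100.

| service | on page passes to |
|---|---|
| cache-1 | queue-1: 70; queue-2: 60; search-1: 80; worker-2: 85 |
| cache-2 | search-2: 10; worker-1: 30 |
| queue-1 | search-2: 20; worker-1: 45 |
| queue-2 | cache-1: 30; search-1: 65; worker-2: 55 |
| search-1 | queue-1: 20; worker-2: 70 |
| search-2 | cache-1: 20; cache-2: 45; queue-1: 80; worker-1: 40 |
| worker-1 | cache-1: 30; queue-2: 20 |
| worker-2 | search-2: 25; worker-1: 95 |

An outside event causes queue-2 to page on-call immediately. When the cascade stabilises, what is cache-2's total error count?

Round 1 — queue-2 pages on-call (initial).
  cache-1: +30 → 30 ≥ 30
  search-1: +65 → 65 ≥ 60
  worker-2: +55 → 55 < 100
Round 2 — cache-1, search-1 page on-call.
  queue-1: +70+20 → 90 ≥ 50
  worker-2: +85+70 → 210 ≥ 100
Round 3 — queue-1, worker-2 page on-call.
  search-2: +20+25 → 45 ≥ 30
  worker-1: +45+95 → 140 ≥ 90
Round 4 — search-2, worker-1 page on-call.
  cache-2: +45 → 45 < 50
No further pages.

45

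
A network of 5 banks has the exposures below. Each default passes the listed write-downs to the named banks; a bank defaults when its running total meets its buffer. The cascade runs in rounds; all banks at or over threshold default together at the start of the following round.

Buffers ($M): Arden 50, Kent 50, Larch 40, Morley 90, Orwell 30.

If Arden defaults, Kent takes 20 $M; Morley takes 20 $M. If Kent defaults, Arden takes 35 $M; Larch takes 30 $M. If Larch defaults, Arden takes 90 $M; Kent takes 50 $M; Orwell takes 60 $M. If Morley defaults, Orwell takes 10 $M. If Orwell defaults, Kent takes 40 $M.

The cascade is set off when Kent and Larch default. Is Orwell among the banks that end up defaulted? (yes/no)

Round 1 — Kent, Larch default (initial).
  Arden: +35+90 → 125 ≥ 50
  Orwell: +60 → 60 ≥ 30
Round 2 — Arden, Orwell default.
  Morley: +20 → 20 < 90
No further defaults.

yes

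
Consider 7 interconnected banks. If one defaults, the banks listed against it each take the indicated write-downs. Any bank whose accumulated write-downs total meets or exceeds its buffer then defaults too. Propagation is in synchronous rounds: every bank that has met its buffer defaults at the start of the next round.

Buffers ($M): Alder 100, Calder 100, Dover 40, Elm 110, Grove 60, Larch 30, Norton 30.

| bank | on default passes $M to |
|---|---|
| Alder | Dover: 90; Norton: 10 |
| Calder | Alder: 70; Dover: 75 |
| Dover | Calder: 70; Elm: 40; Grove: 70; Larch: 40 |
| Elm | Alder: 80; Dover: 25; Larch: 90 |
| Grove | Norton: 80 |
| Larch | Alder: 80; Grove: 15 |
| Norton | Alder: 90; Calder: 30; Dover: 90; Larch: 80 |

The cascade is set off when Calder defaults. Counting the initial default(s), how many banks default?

Round 1 — Calder defaults (initial).
  Alder: +70 → 70 < 100
  Dover: +75 → 75 ≥ 40
Round 2 — Dover defaults.
  Elm: +40 → 40 < 110
  Grove: +70 → 70 ≥ 60
  Larch: +40 → 40 ≥ 30
Round 3 — Grove, Larch default.
  Alder: +80 → 150 ≥ 100
  Norton: +80 → 80 ≥ 30
Round 4 — Alder, Norton default.
No further defaults.

6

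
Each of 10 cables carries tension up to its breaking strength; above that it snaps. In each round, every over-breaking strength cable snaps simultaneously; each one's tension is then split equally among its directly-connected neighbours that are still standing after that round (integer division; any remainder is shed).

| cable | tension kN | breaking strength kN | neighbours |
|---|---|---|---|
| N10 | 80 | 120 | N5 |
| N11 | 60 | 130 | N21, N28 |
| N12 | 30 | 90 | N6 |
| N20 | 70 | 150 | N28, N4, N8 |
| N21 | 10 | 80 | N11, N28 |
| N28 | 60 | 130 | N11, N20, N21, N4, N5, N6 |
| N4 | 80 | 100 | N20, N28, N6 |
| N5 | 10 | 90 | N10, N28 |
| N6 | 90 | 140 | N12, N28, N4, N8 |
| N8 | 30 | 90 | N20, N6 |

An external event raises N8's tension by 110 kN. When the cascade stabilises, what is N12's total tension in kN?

Round 1 — N8 at 140 > 90. N8 snaps.
  N8 sheds 140 kN to N20, N6: 70 each.
    N20: 70+70 = 140 ≤ 150
    N6: 90+70 = 160 > 140
Round 2 — N6 snaps.
  N6 sheds 160 kN to N12, N28, N4: 53 each (1 lost).
    N12: 30+53 = 83 ≤ 90
    N28: 60+53 = 113 ≤ 130
    N4: 80+53 = 133 > 100
Round 3 — N4 snaps.
  N4 sheds 133 kN to N20, N28: 66 each (1 lost).
    N20: 140+66 = 206 > 150
    N28: 113+66 = 179 > 130
Round 4 — N20, N28 snap.
  N20 sheds 206 kN: no online neighbours, lost.
  N28 sheds 179 kN to N11, N21, N5: 59 each (2 lost).
    N11: 60+59 = 119 ≤ 130
    N21: 10+59 = 69 ≤ 80
    N5: 10+59 = 69 ≤ 90
No further breaks.

83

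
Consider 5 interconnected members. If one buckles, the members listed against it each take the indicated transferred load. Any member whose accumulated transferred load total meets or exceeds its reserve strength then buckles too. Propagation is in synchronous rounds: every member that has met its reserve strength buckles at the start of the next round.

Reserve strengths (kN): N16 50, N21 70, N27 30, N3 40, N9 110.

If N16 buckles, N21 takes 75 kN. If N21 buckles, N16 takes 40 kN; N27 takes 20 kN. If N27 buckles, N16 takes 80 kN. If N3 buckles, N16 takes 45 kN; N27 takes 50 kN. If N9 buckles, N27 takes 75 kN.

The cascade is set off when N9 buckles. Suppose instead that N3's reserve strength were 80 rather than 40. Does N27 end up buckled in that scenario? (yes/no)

yes

With N3's reserve strength at 80:
Round 1 — N9 buckles (initial).
  N27: +75 → 75 ≥ 30
Round 2 — N27 buckles.
  N16: +80 → 80 ≥ 50
Round 3 — N16 buckles.
  N21: +75 → 75 ≥ 70
Round 4 — N21 buckles.
No further bucklings.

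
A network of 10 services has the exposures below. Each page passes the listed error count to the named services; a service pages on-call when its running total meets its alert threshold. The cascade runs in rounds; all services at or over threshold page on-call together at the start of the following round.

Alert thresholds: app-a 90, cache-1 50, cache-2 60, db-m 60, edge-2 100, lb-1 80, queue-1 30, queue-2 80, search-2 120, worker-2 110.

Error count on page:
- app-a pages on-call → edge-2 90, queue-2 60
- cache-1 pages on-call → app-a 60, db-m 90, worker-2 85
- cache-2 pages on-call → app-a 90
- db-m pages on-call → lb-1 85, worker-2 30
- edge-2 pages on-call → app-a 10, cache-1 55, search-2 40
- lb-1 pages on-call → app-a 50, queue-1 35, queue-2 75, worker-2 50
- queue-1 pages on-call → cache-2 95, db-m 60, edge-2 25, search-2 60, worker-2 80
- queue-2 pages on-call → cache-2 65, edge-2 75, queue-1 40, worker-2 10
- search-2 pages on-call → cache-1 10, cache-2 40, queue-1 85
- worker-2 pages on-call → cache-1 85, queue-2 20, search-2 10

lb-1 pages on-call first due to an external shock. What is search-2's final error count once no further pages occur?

Round 1 — lb-1 pages on-call (initial).
  app-a: +50 → 50 < 90
  queue-1: +35 → 35 ≥ 30
  queue-2: +75 → 75 < 80
  worker-2: +50 → 50 < 110
Round 2 — queue-1 pages on-call.
  cache-2: +95 → 95 ≥ 60
  db-m: +60 → 60 ≥ 60
  edge-2: +25 → 25 < 100
  search-2: +60 → 60 < 120
  worker-2: +80 → 130 ≥ 110
Round 3 — cache-2, db-m, worker-2 page on-call.
  app-a: +90 → 140 ≥ 90
  cache-1: +85 → 85 ≥ 50
  queue-2: +20 → 95 ≥ 80
  search-2: +10 → 70 < 120
Round 4 — app-a, cache-1, queue-2 page on-call.
  edge-2: +90+75 → 190 ≥ 100
Round 5 — edge-2 pages on-call.
  search-2: +40 → 110 < 120
No further pages.

110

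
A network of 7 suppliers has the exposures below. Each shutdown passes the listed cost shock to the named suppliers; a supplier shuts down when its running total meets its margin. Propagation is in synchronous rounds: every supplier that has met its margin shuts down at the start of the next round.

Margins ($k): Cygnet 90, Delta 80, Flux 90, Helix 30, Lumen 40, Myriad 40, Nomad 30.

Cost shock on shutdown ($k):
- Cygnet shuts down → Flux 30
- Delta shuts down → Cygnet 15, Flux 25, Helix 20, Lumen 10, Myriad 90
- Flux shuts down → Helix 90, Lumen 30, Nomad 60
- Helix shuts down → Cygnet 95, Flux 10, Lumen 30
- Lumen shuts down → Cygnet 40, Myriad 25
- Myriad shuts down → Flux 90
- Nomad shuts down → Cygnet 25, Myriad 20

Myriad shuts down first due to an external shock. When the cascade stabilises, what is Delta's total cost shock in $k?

0

Round 1 — Myriad shuts down (initial).
  Flux: +90 → 90 ≥ 90
Round 2 — Flux shuts down.
  Helix: +90 → 90 ≥ 30
  Lumen: +30 → 30 < 40
  Nomad: +60 → 60 ≥ 30
Round 3 — Helix, Nomad shut down.
  Cygnet: +95+25 → 120 ≥ 90
  Lumen: +30 → 60 ≥ 40
Round 4 — Cygnet, Lumen shut down.
No further shutdowns.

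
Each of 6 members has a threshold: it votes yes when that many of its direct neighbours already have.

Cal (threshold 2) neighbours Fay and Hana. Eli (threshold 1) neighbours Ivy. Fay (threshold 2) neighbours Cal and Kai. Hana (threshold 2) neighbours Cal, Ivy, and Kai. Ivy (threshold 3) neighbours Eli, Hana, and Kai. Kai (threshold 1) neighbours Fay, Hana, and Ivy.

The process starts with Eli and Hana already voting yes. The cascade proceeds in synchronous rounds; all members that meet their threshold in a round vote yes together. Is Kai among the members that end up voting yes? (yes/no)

yes

Round 1 — Eli, Hana vote yes (initial).
Round 2 — checking thresholds:
  Cal: 1 of 2 neighbours < 2, holds.
  Ivy: 2 of 3 neighbours < 3, holds.
  Kai: 1 of 3 neighbours ≥ 1, votes yes.
Round 3 — checking thresholds:
  Cal: 1 of 2 neighbours < 2, holds.
  Fay: 1 of 2 neighbours < 2, holds.
  Ivy: 3 of 3 neighbours ≥ 3, votes yes.
Round 4 — no new yes votes; cascade stops.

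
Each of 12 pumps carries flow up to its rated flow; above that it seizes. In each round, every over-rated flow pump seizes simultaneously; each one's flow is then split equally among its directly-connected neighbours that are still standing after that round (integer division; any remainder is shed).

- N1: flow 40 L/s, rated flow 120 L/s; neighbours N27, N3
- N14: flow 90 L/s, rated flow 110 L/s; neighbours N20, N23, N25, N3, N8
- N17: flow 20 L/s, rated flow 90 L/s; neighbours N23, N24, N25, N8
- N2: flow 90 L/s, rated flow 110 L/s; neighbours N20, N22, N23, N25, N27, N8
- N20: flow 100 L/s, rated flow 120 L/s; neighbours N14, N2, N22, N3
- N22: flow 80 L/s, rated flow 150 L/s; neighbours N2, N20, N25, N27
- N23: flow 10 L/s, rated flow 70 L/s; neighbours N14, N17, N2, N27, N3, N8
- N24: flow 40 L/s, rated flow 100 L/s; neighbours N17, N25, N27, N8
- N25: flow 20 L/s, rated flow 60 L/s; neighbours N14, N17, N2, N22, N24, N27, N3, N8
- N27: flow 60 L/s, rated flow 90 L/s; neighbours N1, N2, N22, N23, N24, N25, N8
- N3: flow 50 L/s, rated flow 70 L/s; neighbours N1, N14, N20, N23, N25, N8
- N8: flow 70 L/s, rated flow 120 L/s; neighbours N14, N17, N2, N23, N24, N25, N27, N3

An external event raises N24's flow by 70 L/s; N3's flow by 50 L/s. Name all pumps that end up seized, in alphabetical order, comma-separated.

N14, N17, N2, N20, N22, N23, N24, N25, N27, N3, N8

Round 1 — N24 at 110 > 100; N3 at 100 > 70. N24, N3 seize.
  N24 sheds 110 L/s to N17, N25, N27, N8: 27 each (2 lost).
    N17: 20+27 = 47 ≤ 90
    N25: 20+27 = 47 ≤ 60
    N27: 60+27 = 87 ≤ 90
    N8: 70+27 = 97 ≤ 120
  N3 sheds 100 L/s to N1, N14, N20, N23, N25, N8: 16 each (4 lost).
    N1: 40+16 = 56 ≤ 120
    N14: 90+16 = 106 ≤ 110
    N20: 100+16 = 116 ≤ 120
    N23: 10+16 = 26 ≤ 70
    N25: 47+16 = 63 > 60
    N8: 97+16 = 113 ≤ 120
Round 2 — N25 seizes.
  N25 sheds 63 L/s to N14, N17, N2, N22, N27, N8: 10 each (3 lost).
    N14: 106+10 = 116 > 110
    N17: 47+10 = 57 ≤ 90
    N2: 90+10 = 100 ≤ 110
    N22: 80+10 = 90 ≤ 150
    N27: 87+10 = 97 > 90
    N8: 113+10 = 123 > 120
Round 3 — N14, N27, N8 seize.
  N14 sheds 116 L/s to N20, N23: 58 each.
    N20: 116+58 = 174 > 120
    N23: 26+58 = 84 > 70
  N27 sheds 97 L/s to N1, N2, N22, N23: 24 each (1 lost).
    N1: 56+24 = 80 ≤ 120
    N2: 100+24 = 124 > 110
    N22: 90+24 = 114 ≤ 150
    N23: 84+24 = 108 > 70
  N8 sheds 123 L/s to N17, N2, N23: 41 each.
    N17: 57+41 = 98 > 90
    N2: 124+41 = 165 > 110
    N23: 108+41 = 149 > 70
Round 4 — N17, N2, N20, N23 seize.
  N17 sheds 98 L/s: no online neighbours, lost.
  N2 sheds 165 L/s to N22: 165 each.
    N22: 114+165 = 279 > 150
  N20 sheds 174 L/s to N22: 174 each.
    N22: 279+174 = 453 > 150
  N23 sheds 149 L/s: no online neighbours, lost.
Round 5 — N22 seizes.
  N22 sheds 453 L/s: no online neighbours, lost.
No further seizures.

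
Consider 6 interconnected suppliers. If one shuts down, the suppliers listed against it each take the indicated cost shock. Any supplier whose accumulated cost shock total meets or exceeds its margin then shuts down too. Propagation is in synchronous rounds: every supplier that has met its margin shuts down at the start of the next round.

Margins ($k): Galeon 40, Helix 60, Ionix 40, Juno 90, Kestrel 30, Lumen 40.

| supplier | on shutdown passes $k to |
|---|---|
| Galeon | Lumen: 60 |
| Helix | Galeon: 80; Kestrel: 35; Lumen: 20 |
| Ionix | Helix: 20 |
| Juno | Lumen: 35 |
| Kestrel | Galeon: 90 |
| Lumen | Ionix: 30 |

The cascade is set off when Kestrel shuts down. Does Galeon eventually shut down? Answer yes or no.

Round 1 — Kestrel shuts down (initial).
  Galeon: +90 → 90 ≥ 40
Round 2 — Galeon shuts down.
  Lumen: +60 → 60 ≥ 40
Round 3 — Lumen shuts down.
  Ionix: +30 → 30 < 40
No further shutdowns.

yes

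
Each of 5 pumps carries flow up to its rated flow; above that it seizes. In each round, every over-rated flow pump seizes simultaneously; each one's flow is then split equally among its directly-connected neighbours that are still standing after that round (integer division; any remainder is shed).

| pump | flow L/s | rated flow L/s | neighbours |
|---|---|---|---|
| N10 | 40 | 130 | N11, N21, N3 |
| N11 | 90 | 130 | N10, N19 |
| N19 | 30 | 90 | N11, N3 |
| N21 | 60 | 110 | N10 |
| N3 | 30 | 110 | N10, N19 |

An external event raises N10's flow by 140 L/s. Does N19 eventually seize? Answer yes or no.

yes

Round 1 — N10 at 180 > 130. N10 seizes.
  N10 sheds 180 L/s to N11, N21, N3: 60 each.
    N11: 90+60 = 150 > 130
    N21: 60+60 = 120 > 110
    N3: 30+60 = 90 ≤ 110
Round 2 — N11, N21 seize.
  N11 sheds 150 L/s to N19: 150 each.
    N19: 30+150 = 180 > 90
  N21 sheds 120 L/s: no online neighbours, lost.
Round 3 — N19 seizes.
  N19 sheds 180 L/s to N3: 180 each.
    N3: 90+180 = 270 > 110
Round 4 — N3 seizes.
  N3 sheds 270 L/s: no online neighbours, lost.
No further seizures.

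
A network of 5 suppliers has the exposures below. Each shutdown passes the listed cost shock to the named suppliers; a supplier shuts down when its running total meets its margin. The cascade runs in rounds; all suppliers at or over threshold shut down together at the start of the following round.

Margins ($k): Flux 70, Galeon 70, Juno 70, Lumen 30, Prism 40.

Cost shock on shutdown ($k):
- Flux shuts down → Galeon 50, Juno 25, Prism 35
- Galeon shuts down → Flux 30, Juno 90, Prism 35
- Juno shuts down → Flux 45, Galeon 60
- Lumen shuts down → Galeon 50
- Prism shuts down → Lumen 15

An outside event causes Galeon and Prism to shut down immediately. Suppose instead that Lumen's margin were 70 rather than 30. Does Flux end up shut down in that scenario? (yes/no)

With Lumen's margin at 70:
Round 1 — Galeon, Prism shut down (initial).
  Flux: +30 → 30 < 70
  Juno: +90 → 90 ≥ 70
  Lumen: +15 → 15 < 70
Round 2 — Juno shuts down.
  Flux: +45 → 75 ≥ 70
Round 3 — Flux shuts down.
No further shutdowns.

yes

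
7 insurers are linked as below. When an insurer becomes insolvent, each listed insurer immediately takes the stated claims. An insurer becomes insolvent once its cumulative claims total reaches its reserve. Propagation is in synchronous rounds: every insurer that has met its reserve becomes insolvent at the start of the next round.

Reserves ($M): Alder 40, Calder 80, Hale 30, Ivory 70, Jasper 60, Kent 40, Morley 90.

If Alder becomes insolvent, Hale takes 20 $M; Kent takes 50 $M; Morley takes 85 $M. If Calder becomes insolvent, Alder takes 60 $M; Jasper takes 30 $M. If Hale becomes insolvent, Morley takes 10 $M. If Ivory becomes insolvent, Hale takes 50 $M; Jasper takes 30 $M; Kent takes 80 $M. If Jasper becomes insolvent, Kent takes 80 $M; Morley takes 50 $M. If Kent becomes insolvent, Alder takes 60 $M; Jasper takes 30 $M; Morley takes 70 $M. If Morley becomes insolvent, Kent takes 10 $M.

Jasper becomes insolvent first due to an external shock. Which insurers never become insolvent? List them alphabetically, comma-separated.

Round 1 — Jasper becomes insolvent (initial).
  Kent: +80 → 80 ≥ 40
  Morley: +50 → 50 < 90
Round 2 — Kent becomes insolvent.
  Alder: +60 → 60 ≥ 40
  Morley: +70 → 120 ≥ 90
Round 3 — Alder, Morley become insolvent.
  Hale: +20 → 20 < 30
No further insolvencies.

Calder, Hale, Ivory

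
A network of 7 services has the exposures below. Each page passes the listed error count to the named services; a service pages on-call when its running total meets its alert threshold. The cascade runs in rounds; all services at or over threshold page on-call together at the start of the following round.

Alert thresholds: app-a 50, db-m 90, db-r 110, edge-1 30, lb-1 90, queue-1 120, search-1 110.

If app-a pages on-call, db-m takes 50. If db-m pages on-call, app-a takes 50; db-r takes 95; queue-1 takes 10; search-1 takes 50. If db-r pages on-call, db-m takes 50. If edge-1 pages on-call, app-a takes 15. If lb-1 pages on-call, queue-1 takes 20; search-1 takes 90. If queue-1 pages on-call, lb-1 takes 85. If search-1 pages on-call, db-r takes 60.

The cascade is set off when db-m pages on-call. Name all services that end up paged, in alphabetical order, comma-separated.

app-a, db-m

Round 1 — db-m pages on-call (initial).
  app-a: +50 → 50 ≥ 50
  db-r: +95 → 95 < 110
  queue-1: +10 → 10 < 120
  search-1: +50 → 50 < 110
Round 2 — app-a pages on-call.
No further pages.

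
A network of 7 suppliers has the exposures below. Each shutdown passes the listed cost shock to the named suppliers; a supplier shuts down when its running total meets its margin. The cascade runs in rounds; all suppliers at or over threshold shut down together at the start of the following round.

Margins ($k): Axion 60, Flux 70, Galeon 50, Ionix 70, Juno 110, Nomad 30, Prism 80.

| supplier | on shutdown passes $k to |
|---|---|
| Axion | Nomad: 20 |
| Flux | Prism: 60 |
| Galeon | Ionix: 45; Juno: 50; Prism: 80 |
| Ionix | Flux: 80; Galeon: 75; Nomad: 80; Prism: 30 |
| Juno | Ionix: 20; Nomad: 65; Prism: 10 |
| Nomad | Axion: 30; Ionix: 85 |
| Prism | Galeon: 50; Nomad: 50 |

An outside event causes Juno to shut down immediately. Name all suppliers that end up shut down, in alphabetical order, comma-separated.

Round 1 — Juno shuts down (initial).
  Ionix: +20 → 20 < 70
  Nomad: +65 → 65 ≥ 30
  Prism: +10 → 10 < 80
Round 2 — Nomad shuts down.
  Axion: +30 → 30 < 60
  Ionix: +85 → 105 ≥ 70
Round 3 — Ionix shuts down.
  Flux: +80 → 80 ≥ 70
  Galeon: +75 → 75 ≥ 50
  Prism: +30 → 40 < 80
Round 4 — Flux, Galeon shut down.
  Prism: +60+80 → 180 ≥ 80
Round 5 — Prism shuts down.
No further shutdowns.

Flux, Galeon, Ionix, Juno, Nomad, Prism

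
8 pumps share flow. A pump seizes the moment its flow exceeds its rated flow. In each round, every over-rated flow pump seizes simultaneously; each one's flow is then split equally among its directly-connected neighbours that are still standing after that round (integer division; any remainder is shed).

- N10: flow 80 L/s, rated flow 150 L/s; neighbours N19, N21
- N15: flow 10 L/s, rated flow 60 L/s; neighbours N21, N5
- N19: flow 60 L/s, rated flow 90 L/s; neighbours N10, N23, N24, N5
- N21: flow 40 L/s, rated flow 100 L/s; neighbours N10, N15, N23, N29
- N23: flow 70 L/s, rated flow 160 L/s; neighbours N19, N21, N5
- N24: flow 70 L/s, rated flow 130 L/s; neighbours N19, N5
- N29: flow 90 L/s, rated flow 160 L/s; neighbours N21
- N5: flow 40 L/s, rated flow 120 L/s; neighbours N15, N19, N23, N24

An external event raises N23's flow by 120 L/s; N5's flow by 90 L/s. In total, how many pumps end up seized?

Round 1 — N23 at 190 > 160; N5 at 130 > 120. N23, N5 seize.
  N23 sheds 190 L/s to N19, N21: 95 each.
    N19: 60+95 = 155 > 90
    N21: 40+95 = 135 > 100
  N5 sheds 130 L/s to N15, N19, N24: 43 each (1 lost).
    N15: 10+43 = 53 ≤ 60
    N19: 155+43 = 198 > 90
    N24: 70+43 = 113 ≤ 130
Round 2 — N19, N21 seize.
  N19 sheds 198 L/s to N10, N24: 99 each.
    N10: 80+99 = 179 > 150
    N24: 113+99 = 212 > 130
  N21 sheds 135 L/s to N10, N15, N29: 45 each.
    N10: 179+45 = 224 > 150
    N15: 53+45 = 98 > 60
    N29: 90+45 = 135 ≤ 160
Round 3 — N10, N15, N24 seize.
  N10 sheds 224 L/s: no online neighbours, lost.
  N15 sheds 98 L/s: no online neighbours, lost.
  N24 sheds 212 L/s: no online neighbours, lost.
No further seizures.

7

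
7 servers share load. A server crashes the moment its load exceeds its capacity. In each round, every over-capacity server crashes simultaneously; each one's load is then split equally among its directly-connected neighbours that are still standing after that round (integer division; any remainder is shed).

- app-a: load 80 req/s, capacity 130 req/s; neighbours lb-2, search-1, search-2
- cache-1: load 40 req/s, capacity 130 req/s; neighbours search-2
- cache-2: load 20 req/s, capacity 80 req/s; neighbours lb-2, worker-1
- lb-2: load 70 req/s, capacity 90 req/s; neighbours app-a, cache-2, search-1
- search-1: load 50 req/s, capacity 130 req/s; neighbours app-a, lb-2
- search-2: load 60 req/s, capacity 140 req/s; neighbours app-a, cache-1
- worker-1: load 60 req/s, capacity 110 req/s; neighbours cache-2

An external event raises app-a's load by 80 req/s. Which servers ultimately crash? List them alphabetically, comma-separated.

Round 1 — app-a at 160 > 130. app-a crashes.
  app-a sheds 160 req/s to lb-2, search-1, search-2: 53 each (1 lost).
    lb-2: 70+53 = 123 > 90
    search-1: 50+53 = 103 ≤ 130
    search-2: 60+53 = 113 ≤ 140
Round 2 — lb-2 crashes.
  lb-2 sheds 123 req/s to cache-2, search-1: 61 each (1 lost).
    cache-2: 20+61 = 81 > 80
    search-1: 103+61 = 164 > 130
Round 3 — cache-2, search-1 crash.
  cache-2 sheds 81 req/s to worker-1: 81 each.
    worker-1: 60+81 = 141 > 110
  search-1 sheds 164 req/s: no online neighbours, lost.
Round 4 — worker-1 crashes.
  worker-1 sheds 141 req/s: no online neighbours, lost.
No further crashes.

app-a, cache-2, lb-2, search-1, worker-1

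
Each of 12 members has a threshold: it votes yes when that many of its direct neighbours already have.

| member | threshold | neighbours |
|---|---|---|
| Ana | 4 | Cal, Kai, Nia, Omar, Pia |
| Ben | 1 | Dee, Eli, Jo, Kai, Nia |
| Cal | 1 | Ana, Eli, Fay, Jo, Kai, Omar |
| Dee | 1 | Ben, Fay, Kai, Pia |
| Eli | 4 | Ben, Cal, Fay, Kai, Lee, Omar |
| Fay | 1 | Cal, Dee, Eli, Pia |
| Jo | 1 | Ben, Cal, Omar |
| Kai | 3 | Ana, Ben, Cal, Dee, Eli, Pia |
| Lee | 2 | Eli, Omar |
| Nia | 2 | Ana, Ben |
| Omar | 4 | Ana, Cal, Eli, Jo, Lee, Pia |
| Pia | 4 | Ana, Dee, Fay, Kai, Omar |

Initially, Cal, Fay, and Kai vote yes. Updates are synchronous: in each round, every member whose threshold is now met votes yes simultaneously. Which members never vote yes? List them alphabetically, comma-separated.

Round 1 — Cal, Fay, Kai vote yes (initial).
Round 2 — checking thresholds:
  Ana: 2 of 5 neighbours < 4, below threshold.
  Ben: 1 of 5 neighbours ≥ 1, votes yes.
  Dee: 2 of 4 neighbours ≥ 1, votes yes.
  Eli: 3 of 6 neighbours < 4, below threshold.
  Jo: 1 of 3 neighbours ≥ 1, votes yes.
  Omar: 1 of 6 neighbours < 4, below threshold.
  Pia: 2 of 5 neighbours < 4, below threshold.
Round 3 — checking thresholds:
  Ana: 2 of 5 neighbours < 4, below threshold.
  Eli: 4 of 6 neighbours ≥ 4, votes yes.
  Nia: 1 of 2 neighbours < 2, below threshold.
  Omar: 2 of 6 neighbours < 4, below threshold.
  Pia: 3 of 5 neighbours < 4, below threshold.
Round 4 — no new yes votes; cascade stops.

Ana, Lee, Nia, Omar, Pia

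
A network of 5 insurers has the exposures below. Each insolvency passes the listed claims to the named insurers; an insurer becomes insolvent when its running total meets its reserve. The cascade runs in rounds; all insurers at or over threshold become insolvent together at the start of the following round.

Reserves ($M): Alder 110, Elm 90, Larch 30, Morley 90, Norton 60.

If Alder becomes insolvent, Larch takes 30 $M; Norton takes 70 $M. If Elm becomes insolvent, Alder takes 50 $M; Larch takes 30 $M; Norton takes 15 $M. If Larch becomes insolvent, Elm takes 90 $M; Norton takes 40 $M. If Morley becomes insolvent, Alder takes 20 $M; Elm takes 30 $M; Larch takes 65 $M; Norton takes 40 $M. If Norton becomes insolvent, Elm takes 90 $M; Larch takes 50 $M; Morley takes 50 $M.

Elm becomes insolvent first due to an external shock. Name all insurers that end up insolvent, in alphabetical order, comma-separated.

Round 1 — Elm becomes insolvent (initial).
  Alder: +50 → 50 < 110
  Larch: +30 → 30 ≥ 30
  Norton: +15 → 15 < 60
Round 2 — Larch becomes insolvent.
  Norton: +40 → 55 < 60
No further insolvencies.

Elm, Larch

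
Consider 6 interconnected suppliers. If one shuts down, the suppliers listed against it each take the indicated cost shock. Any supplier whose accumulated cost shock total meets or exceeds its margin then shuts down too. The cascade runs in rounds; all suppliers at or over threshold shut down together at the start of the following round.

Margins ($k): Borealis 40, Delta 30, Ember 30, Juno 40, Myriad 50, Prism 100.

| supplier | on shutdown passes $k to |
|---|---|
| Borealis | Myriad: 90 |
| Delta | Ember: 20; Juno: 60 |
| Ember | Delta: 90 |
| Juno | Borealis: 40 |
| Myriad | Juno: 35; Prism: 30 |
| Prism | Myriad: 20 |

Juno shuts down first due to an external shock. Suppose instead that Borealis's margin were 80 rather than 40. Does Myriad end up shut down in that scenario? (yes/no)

no

With Borealis's margin at 80:
Round 1 — Juno shuts down (initial).
  Borealis: +40 → 40 < 80
No further shutdowns.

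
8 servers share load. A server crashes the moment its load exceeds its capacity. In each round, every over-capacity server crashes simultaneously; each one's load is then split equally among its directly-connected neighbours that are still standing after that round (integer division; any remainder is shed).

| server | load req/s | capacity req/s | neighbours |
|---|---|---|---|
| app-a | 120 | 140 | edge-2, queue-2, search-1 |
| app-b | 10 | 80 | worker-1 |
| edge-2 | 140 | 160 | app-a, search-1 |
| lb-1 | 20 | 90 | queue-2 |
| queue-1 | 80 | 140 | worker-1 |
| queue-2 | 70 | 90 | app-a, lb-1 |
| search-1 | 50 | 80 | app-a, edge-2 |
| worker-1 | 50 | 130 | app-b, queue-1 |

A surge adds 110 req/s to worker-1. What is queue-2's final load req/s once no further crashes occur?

Round 1 — worker-1 at 160 > 130. worker-1 crashes.
  worker-1 sheds 160 req/s to app-b, queue-1: 80 each.
    app-b: 10+80 = 90 > 80
    queue-1: 80+80 = 160 > 140
Round 2 — app-b, queue-1 crash.
  app-b sheds 90 req/s: no online neighbours, lost.
  queue-1 sheds 160 req/s: no online neighbours, lost.
No further crashes.

70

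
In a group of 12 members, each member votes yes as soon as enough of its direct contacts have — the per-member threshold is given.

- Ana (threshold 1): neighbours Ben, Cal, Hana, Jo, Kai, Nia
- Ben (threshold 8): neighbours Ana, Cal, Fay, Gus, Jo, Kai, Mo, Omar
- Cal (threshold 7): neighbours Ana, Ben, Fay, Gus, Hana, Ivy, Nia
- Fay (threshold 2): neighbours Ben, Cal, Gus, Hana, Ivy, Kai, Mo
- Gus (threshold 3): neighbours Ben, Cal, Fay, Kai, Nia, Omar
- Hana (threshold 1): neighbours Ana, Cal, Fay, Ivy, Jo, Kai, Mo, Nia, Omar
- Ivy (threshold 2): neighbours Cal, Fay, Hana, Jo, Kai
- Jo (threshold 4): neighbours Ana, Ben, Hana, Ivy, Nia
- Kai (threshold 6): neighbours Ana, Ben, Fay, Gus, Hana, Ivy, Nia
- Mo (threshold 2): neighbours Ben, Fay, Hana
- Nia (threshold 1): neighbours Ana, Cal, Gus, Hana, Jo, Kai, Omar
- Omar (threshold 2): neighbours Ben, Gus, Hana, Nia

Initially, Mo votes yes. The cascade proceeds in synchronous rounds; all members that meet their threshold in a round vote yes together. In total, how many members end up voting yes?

10

Round 1 — Mo votes yes (initial).
Round 2 — checking thresholds:
  Ben: 1 of 8 neighbours < 8, holds.
  Fay: 1 of 7 neighbours < 2, holds.
  Hana: 1 of 9 neighbours ≥ 1, votes yes.
Round 3 — checking thresholds:
  Ana: 1 of 6 neighbours ≥ 1, votes yes.
  Ben: 1 of 8 neighbours < 8, holds.
  Cal: 1 of 7 neighbours < 7, holds.
  Fay: 2 of 7 neighbours ≥ 2, votes yes.
  Ivy: 1 of 5 neighbours < 2, holds.
  Jo: 1 of 5 neighbours < 4, holds.
  Kai: 1 of 7 neighbours < 6, holds.
  Nia: 1 of 7 neighbours ≥ 1, votes yes.
  Omar: 1 of 4 neighbours < 2, holds.
Round 4 — checking thresholds:
  Ben: 3 of 8 neighbours < 8, holds.
  Cal: 4 of 7 neighbours < 7, holds.
  Gus: 2 of 6 neighbours < 3, holds.
  Ivy: 2 of 5 neighbours ≥ 2, votes yes.
  Jo: 3 of 5 neighbours < 4, holds.
  Kai: 4 of 7 neighbours < 6, holds.
  Omar: 2 of 4 neighbours ≥ 2, votes yes.
Round 5 — checking thresholds:
  Ben: 4 of 8 neighbours < 8, holds.
  Cal: 5 of 7 neighbours < 7, holds.
  Gus: 3 of 6 neighbours ≥ 3, votes yes.
  Jo: 4 of 5 neighbours ≥ 4, votes yes.
  Kai: 5 of 7 neighbours < 6, holds.
Round 6 — checking thresholds:
  Ben: 6 of 8 neighbours < 8, holds.
  Cal: 6 of 7 neighbours < 7, holds.
  Kai: 6 of 7 neighbours ≥ 6, votes yes.
Round 7 — no new yes votes; cascade stops.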